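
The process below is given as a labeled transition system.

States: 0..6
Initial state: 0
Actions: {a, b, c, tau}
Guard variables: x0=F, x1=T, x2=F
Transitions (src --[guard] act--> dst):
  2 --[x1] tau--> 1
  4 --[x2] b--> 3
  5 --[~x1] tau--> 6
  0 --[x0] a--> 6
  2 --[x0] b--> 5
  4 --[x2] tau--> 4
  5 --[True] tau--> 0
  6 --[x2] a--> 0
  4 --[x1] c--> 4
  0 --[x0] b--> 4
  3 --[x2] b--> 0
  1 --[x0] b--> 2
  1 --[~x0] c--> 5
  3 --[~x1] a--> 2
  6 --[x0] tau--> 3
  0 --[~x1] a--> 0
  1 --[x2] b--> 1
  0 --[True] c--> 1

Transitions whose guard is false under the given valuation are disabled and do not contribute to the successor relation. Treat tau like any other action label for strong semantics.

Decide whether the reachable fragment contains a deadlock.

Answer: DEADLOCK-FREE

Analysis:
Reach set: {0,1,5}
  0: c→1  [1 exit(s)]
  1: c→5  [1 exit(s)]
  5: tau→0  [1 exit(s)]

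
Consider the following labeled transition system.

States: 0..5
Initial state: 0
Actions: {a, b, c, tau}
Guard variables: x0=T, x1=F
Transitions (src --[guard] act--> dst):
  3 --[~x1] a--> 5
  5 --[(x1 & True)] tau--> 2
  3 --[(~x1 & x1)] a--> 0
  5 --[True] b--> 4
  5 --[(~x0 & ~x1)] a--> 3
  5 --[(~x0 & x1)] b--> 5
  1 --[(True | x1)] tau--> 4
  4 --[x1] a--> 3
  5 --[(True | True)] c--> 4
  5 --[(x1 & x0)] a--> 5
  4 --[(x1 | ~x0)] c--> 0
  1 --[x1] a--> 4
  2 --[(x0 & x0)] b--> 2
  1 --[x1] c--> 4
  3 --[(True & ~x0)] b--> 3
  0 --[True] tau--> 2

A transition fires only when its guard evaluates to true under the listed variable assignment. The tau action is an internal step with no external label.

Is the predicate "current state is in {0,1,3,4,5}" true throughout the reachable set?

Answer: INVARIANT VIOLATED at state 2

Analysis:
Allowed set {0,1,3,4,5}
R = {0,2}
  0: ok
  2: outside
counterexample path to 2: tau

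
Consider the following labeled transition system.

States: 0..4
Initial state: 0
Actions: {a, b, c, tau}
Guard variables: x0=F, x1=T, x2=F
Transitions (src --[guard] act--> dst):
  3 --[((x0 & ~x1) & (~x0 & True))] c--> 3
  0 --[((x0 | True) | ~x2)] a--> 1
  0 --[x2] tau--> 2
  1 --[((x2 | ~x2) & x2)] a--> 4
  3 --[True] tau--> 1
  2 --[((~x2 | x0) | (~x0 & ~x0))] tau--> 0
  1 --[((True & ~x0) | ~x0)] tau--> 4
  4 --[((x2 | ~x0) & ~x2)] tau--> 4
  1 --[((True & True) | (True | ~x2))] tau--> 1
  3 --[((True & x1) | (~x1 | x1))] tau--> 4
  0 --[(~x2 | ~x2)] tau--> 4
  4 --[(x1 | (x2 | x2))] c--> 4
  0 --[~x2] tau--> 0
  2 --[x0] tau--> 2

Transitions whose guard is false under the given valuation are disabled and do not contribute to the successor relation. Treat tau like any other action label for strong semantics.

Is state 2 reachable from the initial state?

Guard filter leaves 10 enabled edge(s).
Layer 0: {0}
Layer 1: {1,4}  now seen {0,1,4}
Reachable = {0,1,4}

Answer: UNREACHABLE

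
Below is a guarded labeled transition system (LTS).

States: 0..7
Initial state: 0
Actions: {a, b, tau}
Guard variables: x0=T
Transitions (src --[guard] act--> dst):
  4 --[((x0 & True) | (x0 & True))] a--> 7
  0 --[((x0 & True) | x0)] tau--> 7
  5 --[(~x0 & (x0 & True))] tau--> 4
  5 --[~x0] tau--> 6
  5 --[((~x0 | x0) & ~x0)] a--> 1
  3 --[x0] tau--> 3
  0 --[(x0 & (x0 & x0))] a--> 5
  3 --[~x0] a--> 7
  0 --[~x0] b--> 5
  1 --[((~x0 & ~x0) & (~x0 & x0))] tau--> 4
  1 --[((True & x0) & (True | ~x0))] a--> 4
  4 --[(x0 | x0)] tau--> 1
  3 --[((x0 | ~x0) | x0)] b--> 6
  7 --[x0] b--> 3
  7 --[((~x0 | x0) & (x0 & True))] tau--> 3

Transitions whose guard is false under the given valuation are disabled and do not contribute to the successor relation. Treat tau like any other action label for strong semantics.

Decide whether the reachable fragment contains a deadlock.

Reach set: {0,3,5,6,7}
  0: a→5  tau→7  [2 out]
  3: b→6  tau→3  [2 out]
  5: ∅  [STUCK]
  6: ∅  [STUCK]
  7: b→3  tau→3  [2 out]
Path to 5: a

Answer: DEADLOCK at state 5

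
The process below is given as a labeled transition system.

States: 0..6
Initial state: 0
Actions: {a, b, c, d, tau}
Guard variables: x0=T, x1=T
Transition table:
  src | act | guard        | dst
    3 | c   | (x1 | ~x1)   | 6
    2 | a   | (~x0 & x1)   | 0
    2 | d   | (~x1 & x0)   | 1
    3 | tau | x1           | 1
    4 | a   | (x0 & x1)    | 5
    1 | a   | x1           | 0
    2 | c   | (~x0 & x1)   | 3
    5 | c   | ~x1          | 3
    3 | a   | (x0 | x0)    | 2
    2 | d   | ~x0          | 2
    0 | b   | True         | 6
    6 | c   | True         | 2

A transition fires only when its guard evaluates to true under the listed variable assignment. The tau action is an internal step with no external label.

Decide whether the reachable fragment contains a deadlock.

Reach set: {0,2,6}
  0: b→6  [deg 1]
  2: ∅  [STUCK]
  6: c→2  [deg 1]
witness 2: b·c

Answer: DEADLOCK at state 2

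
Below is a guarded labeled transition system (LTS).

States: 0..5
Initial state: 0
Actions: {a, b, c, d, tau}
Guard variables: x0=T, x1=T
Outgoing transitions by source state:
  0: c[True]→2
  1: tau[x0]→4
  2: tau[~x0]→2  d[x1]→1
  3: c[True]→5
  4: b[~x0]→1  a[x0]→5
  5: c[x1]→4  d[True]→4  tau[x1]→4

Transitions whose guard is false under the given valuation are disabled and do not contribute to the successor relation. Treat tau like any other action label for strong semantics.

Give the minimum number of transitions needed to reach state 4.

Answer: 3

Analysis:
BFS to 4:
  L0 = {0}
  L1 = {2}
  L2 = {1}
  L3 = {4}
first hit 4 at d=3 via c·d·tau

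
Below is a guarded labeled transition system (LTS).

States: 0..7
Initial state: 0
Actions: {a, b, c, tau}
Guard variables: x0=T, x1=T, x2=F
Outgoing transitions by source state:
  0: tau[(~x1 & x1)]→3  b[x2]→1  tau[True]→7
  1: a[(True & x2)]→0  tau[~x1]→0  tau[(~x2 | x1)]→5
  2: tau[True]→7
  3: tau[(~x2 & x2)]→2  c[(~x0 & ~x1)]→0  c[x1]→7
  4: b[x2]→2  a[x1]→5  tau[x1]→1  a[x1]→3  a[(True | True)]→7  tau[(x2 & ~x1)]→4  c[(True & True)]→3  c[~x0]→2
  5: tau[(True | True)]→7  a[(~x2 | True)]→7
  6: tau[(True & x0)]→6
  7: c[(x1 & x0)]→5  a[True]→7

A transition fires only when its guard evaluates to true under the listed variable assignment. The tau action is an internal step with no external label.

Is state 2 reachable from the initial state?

14 transition(s) survive guard evaluation.
depth 0: {0}
depth 1: {7}  total {0,7}
depth 2: {5}  total {0,5,7}
Reachable = {0,5,7}

Answer: UNREACHABLE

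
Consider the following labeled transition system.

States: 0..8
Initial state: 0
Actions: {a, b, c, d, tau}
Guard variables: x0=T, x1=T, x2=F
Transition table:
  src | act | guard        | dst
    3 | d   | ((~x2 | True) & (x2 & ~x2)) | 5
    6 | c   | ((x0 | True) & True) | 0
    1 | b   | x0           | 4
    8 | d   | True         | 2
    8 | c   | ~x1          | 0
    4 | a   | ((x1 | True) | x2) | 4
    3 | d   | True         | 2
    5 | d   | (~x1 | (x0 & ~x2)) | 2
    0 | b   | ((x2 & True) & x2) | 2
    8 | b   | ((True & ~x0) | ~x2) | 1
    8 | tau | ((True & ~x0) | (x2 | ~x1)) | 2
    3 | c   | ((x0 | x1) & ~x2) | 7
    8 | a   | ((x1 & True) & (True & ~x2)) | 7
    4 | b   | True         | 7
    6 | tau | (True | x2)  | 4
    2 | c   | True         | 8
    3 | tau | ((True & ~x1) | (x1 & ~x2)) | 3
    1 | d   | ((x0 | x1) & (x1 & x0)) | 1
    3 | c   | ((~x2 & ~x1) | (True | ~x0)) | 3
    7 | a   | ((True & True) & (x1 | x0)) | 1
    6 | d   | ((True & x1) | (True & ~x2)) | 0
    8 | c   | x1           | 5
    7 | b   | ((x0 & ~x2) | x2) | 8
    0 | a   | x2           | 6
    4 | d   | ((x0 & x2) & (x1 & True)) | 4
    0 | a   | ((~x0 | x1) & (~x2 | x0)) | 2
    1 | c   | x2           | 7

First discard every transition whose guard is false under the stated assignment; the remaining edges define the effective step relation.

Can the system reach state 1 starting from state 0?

After dropping false guards: 20 live edges.
Layer 0: {0}
Layer 1: {2}  now seen {0,2}
Layer 2: {8}  now seen {0,2,8}
Layer 3: {1,5,7}  now seen {0,1,2,5,7,8}
Layer 4: {4}  now seen {0,1,2,4,5,7,8}
Reachable = {0,1,2,4,5,7,8}
trace reaching 1: a·c·b

Answer: REACHABLE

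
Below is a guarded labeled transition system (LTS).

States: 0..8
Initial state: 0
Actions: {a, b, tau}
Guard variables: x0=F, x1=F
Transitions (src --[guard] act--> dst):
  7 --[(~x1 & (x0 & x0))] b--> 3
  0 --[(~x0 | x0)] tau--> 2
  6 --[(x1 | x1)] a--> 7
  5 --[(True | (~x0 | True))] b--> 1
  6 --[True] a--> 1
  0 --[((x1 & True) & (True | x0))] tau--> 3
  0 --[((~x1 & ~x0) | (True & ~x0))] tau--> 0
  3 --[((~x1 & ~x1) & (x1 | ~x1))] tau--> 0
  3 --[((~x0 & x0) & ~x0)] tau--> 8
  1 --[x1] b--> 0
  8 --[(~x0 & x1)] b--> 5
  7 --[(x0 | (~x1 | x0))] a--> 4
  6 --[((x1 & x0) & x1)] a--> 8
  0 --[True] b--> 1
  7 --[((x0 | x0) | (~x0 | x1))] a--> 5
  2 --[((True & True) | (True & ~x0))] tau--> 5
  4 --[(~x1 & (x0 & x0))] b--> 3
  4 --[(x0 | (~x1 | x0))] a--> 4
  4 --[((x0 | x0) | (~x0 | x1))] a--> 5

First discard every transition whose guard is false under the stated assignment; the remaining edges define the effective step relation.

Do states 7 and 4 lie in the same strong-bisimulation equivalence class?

Refine partition for ~:
  π0 = {{0,1,2,3,4,5,6,7,8}}
  π1 = {{0},{1,8},{2,3},{4,6,7},{5}}
  π2 = {{0},{1,8},{2},{3},{4,7},{5},{6}}
7 equivalence class(es) (converged in 3)
[7]={4,7}  [4]={4,7}

Answer: BISIMILAR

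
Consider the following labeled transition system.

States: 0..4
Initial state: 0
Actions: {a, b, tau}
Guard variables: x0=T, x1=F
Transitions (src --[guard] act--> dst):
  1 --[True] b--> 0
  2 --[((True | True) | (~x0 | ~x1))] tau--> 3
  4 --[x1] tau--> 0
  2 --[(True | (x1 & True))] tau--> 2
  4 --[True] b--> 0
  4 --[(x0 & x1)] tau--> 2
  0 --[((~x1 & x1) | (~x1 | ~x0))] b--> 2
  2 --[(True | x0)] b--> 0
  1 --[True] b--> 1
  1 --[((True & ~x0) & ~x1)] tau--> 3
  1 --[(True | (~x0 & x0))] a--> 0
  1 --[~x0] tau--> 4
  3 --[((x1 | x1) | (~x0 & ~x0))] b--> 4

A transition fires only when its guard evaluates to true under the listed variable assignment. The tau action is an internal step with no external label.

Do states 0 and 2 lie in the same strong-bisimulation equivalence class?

Answer: NOT BISIMILAR

Working:
Bisimulation quotient by refinement:
  π0 = {{0,1,2,3,4}}
  π1 = {{0,4},{1},{2},{3}}
  π2 = {{0},{1},{2},{3},{4}}
stable after 3 split(s): 5 block(s)
0∈{0}, 2∈{2}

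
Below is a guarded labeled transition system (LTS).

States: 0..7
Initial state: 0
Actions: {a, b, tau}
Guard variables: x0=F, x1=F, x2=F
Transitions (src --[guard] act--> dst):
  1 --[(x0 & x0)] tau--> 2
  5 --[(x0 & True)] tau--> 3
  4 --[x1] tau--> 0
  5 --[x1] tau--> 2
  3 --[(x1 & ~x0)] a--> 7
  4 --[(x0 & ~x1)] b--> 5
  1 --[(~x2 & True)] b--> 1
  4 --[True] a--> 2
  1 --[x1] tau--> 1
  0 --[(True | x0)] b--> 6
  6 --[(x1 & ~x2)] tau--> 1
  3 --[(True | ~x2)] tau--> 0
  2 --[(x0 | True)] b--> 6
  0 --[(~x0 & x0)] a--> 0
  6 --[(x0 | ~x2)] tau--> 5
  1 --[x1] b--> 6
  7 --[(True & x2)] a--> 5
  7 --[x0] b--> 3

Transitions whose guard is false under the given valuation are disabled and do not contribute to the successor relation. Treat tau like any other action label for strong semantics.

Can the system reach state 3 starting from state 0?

Answer: UNREACHABLE

Working:
Guard filter leaves 6 enabled edge(s).
depth 0: {0}
depth 1: {6}  total {0,6}
depth 2: {5}  total {0,5,6}
Reachable = {0,5,6}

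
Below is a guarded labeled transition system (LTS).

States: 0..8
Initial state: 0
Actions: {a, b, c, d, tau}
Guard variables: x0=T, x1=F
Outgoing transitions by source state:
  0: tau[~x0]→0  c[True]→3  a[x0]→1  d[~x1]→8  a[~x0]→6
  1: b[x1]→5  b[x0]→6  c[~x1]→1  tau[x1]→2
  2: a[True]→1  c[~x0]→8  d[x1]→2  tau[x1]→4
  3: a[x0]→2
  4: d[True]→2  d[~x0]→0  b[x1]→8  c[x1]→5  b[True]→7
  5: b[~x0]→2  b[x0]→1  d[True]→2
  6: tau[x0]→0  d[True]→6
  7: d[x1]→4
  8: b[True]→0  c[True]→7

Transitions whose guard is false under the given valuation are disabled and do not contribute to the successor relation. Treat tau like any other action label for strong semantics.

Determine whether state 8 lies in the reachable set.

After dropping false guards: 15 live edges.
Layer 0: {0}
Layer 1: {1,3,8}  total {0,1,3,8}
Layer 2: {2,6,7}  total {0,1,2,3,6,7,8}
Reach set: {0,1,2,3,6,7,8}
witness 8: d

Answer: REACHABLE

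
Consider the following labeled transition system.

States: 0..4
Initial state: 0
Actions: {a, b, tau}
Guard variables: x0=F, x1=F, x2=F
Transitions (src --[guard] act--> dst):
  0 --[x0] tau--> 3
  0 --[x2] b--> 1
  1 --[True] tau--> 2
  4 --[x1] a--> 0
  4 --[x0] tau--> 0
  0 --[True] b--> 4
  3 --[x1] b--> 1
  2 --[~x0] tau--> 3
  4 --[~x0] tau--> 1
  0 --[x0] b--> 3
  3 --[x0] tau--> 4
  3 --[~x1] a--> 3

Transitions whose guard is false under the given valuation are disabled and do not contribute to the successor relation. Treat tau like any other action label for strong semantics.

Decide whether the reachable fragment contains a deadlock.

Reachable = {0,1,2,3,4}
  0: b→4  [1 out]
  1: tau→2  [1 out]
  2: tau→3  [1 out]
  3: a→3  [1 out]
  4: tau→1  [1 out]

Answer: DEADLOCK-FREE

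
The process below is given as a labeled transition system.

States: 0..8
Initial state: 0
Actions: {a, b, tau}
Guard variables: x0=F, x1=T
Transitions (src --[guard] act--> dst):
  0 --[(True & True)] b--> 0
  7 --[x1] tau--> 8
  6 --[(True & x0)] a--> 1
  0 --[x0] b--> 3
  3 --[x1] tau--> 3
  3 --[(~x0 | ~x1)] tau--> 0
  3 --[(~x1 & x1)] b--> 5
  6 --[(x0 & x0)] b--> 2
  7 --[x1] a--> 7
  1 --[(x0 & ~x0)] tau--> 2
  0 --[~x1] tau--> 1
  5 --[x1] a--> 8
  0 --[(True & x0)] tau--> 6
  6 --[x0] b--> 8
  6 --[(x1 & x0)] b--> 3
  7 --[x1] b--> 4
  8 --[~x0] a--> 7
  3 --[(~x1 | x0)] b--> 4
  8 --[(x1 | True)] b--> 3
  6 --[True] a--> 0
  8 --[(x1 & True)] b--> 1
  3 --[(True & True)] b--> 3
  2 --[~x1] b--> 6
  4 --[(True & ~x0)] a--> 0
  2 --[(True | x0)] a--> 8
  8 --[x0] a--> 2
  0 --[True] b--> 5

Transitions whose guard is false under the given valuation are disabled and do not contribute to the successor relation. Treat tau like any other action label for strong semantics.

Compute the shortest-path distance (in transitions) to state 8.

Breadth-first toward 8:
  depth 0: {0}
  depth 1: {5}
  depth 2: {8}
first hit 8 at d=2 via b·a

Answer: 2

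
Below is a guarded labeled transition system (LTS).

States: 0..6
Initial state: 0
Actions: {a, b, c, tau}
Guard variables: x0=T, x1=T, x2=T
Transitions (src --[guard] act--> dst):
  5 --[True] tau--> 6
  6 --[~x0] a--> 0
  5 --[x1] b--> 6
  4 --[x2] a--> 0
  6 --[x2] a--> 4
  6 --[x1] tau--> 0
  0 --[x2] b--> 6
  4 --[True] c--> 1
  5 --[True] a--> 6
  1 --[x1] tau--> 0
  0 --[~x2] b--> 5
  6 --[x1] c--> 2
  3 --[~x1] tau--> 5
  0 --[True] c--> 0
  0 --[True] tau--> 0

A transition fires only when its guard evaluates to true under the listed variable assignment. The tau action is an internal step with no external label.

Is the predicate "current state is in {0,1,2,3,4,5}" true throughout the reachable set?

Inv-set: {0,1,2,3,4,5}
Reach set: {0,1,2,4,6}
  0: safe
  1: safe
  2: safe
  4: safe
  6: VIOLATES
witness against invariant: b → 6

Answer: INVARIANT VIOLATED at state 6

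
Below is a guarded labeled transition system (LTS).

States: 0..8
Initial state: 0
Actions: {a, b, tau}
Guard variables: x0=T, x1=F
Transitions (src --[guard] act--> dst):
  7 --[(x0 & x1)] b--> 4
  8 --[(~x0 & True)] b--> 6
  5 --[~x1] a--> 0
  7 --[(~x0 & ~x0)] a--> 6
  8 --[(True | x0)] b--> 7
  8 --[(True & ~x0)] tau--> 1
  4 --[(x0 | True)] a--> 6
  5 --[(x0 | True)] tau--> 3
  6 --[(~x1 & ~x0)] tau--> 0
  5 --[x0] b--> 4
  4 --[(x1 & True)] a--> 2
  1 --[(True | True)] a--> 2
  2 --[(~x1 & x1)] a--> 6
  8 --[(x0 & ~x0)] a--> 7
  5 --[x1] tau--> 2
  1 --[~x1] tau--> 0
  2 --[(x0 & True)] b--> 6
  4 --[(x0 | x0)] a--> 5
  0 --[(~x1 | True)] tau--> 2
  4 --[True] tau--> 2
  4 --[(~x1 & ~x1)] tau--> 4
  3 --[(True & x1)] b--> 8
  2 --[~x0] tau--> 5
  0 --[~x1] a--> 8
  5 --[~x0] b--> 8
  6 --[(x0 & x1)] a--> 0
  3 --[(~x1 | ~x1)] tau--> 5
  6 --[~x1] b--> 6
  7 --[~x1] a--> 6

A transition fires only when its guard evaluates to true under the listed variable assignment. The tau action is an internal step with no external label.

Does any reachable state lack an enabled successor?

Reach set: {0,2,6,7,8}
  0: a→8  tau→2  [deg 2]
  2: b→6  [deg 1]
  6: b→6  [deg 1]
  7: a→6  [deg 1]
  8: b→7  [deg 1]

Answer: DEADLOCK-FREE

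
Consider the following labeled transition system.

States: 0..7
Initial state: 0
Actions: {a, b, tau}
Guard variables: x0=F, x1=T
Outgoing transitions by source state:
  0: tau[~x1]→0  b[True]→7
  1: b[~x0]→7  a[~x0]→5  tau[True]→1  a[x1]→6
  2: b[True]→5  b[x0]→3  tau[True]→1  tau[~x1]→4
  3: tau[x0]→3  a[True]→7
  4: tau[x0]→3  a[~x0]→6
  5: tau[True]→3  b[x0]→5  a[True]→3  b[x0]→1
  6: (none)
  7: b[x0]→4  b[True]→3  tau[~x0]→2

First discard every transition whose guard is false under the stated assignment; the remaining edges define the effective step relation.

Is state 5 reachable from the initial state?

13 transition(s) survive guard evaluation.
Layer 0: {0}
Layer 1: {7}  total {0,7}
Layer 2: {2,3}  total {0,2,3,7}
Layer 3: {1,5}  total {0,1,2,3,5,7}
Layer 4: {6}  total {0,1,2,3,5,6,7}
Reach set: {0,1,2,3,5,6,7}
trace reaching 5: b·tau·b

Answer: REACHABLE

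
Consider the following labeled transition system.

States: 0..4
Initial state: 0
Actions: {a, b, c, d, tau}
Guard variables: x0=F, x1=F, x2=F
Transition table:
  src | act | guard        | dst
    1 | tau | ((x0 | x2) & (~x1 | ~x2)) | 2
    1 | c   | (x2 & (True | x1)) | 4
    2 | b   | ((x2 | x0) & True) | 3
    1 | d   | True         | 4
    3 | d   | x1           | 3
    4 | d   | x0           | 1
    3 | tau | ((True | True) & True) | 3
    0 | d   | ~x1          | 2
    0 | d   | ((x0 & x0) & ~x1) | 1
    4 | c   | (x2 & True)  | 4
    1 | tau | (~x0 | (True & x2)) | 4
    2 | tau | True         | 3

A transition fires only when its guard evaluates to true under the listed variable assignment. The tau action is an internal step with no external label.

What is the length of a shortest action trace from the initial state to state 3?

Answer: 2

Working:
BFS to 3:
  depth 0: {0}
  depth 1: {2}
  depth 2: {3}
3 enters at depth 2; path d·tau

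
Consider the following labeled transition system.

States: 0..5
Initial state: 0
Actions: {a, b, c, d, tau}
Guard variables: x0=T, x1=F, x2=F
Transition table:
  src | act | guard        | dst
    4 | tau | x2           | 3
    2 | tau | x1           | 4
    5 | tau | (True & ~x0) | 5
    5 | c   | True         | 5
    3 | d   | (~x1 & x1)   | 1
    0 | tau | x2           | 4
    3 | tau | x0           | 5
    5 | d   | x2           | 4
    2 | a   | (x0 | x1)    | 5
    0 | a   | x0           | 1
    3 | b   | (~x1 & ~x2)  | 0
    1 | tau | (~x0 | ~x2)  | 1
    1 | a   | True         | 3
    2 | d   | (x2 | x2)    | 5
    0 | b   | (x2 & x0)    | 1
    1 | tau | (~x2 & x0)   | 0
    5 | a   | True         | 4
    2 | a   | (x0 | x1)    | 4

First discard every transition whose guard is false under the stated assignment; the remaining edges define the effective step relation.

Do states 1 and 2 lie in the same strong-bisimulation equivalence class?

Bisimulation quotient by refinement:
  round 0: {{0,1,2,3,4,5}}
  round 1: {{0,2},{1},{3},{4},{5}}
  round 2: {{0},{1},{2},{3},{4},{5}}
stable after 3 split(s): 6 block(s)
class of 1: {1}; class of 2: {2}

Answer: NOT BISIMILAR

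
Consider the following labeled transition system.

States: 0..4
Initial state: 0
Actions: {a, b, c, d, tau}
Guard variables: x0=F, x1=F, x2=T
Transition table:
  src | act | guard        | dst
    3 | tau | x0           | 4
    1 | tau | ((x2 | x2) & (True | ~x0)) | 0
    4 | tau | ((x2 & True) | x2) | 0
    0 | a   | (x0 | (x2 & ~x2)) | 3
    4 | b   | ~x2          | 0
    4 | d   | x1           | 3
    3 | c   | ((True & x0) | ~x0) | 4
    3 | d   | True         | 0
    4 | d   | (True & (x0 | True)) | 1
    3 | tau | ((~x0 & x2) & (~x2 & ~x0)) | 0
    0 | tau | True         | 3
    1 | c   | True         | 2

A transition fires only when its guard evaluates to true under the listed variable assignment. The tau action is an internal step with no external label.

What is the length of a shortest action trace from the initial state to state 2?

Layered search for 2:
  Layer 0: {0}
  Layer 1: {3}
  Layer 2: {4}
  Layer 3: {1}
  Layer 4: {2}
depth(2)=4, e.g. tau·c·d·c

Answer: 4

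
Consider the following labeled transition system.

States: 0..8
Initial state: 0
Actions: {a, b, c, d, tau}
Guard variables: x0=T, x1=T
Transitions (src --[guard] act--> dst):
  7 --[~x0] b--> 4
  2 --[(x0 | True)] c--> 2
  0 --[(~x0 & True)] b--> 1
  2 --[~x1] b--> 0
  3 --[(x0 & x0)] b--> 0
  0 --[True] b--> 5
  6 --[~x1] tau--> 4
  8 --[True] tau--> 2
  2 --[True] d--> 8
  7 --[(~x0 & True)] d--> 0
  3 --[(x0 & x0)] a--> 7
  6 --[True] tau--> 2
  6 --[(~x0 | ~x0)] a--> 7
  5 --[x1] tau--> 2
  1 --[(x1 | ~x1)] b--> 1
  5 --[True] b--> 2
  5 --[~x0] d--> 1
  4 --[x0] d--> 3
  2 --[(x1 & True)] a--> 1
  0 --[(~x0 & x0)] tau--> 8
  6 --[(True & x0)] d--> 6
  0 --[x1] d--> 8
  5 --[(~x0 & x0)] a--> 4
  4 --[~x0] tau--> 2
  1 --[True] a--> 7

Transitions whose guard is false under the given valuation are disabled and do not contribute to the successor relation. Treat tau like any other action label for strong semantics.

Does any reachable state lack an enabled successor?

Answer: DEADLOCK at state 7

Trace:
Reachable = {0,1,2,5,7,8}
  0: b→5  d→8  [2 out]
  1: a→7  b→1  [2 out]
  2: a→1  c→2  d→8  [3 out]
  5: b→2  tau→2  [2 out]
  7: ∅  [STUCK]
  8: tau→2  [1 out]
Path to 7: b·tau·a·a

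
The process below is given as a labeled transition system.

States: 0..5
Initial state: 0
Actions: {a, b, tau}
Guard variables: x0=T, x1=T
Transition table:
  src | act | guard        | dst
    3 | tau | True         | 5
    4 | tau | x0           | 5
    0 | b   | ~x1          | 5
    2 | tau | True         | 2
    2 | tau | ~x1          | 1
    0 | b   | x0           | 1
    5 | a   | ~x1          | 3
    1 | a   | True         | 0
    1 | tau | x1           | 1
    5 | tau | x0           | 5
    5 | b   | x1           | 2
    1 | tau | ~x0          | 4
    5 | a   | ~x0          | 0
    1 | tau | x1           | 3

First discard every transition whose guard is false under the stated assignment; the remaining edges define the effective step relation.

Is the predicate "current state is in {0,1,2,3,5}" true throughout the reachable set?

Safe = {0,1,2,3,5}
Reach set: {0,1,2,3,5}
  0: ✓
  1: ✓
  2: ✓
  3: ✓
  5: ✓

Answer: INVARIANT HOLDS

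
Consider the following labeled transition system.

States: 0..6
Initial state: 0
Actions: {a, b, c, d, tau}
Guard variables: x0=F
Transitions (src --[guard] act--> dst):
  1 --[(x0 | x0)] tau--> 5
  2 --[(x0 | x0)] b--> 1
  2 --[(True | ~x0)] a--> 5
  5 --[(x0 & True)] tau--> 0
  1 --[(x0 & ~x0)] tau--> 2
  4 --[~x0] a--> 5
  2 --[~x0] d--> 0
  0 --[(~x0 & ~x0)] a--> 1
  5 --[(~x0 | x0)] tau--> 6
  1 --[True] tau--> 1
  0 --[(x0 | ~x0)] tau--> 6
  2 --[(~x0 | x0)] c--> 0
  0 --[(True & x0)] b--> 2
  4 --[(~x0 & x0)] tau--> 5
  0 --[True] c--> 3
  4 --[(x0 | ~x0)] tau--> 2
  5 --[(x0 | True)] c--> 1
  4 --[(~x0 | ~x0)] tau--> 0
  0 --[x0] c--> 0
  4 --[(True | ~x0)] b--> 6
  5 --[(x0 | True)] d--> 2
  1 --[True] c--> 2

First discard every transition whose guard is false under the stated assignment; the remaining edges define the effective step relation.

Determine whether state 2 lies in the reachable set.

Answer: REACHABLE

Working:
After dropping false guards: 15 live edges.
L0 = {0}
L1 = {1,3,6}  now seen {0,1,3,6}
L2 = {2}  now seen {0,1,2,3,6}
L3 = {5}  now seen {0,1,2,3,5,6}
R = {0,1,2,3,5,6}
trace reaching 2: a·c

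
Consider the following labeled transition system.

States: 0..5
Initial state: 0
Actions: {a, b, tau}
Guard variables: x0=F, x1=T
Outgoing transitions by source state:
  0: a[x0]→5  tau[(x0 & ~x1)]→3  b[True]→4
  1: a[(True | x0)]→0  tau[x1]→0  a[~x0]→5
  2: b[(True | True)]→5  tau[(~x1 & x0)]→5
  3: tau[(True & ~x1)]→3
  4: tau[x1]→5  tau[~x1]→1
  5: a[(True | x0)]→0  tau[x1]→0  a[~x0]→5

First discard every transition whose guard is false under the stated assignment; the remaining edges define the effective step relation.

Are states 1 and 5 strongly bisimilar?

Compute ~ classes (split until stable):
  round 0: {{0,1,2,3,4,5}}
  round 1: {{0,2},{1,5},{3},{4}}
  round 2: {{0},{1,5},{2},{3},{4}}
5 equivalence class(es) (converged in 3)
1∈{1,5}, 5∈{1,5}

Answer: BISIMILAR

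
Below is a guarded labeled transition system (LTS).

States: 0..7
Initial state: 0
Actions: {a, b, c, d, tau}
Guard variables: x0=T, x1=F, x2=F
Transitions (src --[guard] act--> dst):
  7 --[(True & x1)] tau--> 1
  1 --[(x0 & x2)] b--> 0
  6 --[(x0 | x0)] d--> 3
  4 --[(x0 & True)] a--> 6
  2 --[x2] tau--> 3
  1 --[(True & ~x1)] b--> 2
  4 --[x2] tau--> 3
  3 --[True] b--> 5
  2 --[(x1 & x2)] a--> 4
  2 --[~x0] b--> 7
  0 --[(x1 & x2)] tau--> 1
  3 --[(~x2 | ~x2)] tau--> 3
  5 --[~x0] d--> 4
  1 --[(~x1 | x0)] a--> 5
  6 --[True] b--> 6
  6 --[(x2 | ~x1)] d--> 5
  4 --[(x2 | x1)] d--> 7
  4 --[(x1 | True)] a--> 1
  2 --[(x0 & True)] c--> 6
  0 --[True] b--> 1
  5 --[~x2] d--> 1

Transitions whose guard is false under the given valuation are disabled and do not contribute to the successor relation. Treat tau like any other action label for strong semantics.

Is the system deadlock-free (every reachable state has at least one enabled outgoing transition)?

Answer: DEADLOCK-FREE

Analysis:
Reach set: {0,1,2,3,5,6}
  0: b→1  [1 exit(s)]
  1: a→5  b→2  [2 exit(s)]
  2: c→6  [1 exit(s)]
  3: b→5  tau→3  [2 exit(s)]
  5: d→1  [1 exit(s)]
  6: b→6  d→3  d→5  [3 exit(s)]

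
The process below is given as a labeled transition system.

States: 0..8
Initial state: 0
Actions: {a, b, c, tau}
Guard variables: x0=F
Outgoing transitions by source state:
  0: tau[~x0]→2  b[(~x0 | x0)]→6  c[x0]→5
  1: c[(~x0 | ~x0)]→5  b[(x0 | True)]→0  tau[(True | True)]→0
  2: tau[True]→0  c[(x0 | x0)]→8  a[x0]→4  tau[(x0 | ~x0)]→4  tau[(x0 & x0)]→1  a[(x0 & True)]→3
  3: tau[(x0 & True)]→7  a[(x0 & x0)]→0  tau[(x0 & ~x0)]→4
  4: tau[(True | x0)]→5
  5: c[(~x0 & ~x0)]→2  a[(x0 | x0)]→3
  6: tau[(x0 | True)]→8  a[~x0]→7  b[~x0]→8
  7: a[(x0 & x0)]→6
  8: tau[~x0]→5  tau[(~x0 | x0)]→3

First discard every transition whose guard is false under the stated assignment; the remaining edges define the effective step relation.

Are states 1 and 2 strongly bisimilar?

Bisimulation quotient by refinement:
  P[0] = {{0,1,2,3,4,5,6,7,8}}
  P[1] = {{0},{1},{2,4,8},{3,7},{5},{6}}
  P[2] = {{0},{1},{2},{3,7},{4},{5},{6},{8}}
8 equivalence class(es) (converged in 3)
[1]={1}  [2]={2}

Answer: NOT BISIMILAR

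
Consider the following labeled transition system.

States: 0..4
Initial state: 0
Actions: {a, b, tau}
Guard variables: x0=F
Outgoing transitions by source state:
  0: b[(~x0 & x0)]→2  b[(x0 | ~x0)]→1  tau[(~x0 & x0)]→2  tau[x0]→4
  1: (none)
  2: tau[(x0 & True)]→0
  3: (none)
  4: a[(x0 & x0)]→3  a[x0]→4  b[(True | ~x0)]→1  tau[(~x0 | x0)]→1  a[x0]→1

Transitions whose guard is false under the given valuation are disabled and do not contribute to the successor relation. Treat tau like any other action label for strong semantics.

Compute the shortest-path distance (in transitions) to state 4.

BFS to 4:
  depth 0: {0}
  depth 1: {1}
4 never appears.

Answer: UNREACHABLE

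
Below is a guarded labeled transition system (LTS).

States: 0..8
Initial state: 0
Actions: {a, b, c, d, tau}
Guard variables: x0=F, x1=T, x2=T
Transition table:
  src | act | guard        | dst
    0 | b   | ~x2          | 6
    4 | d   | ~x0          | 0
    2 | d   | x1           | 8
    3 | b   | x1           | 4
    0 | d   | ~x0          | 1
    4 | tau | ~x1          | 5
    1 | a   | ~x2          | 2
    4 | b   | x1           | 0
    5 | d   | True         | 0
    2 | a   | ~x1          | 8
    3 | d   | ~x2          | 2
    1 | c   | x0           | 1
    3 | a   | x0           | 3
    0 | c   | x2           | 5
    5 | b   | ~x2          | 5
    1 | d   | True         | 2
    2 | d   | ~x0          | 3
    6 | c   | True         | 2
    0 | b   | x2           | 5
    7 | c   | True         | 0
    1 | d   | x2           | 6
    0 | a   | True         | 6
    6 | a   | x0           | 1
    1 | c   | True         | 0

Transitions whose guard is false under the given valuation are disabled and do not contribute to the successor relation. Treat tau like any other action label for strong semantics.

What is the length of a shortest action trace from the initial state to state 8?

Breadth-first toward 8:
  L0 = {0}
  L1 = {1,5,6}
  L2 = {2}
  L3 = {3,8}
first hit 8 at d=3 via a·c·d

Answer: 3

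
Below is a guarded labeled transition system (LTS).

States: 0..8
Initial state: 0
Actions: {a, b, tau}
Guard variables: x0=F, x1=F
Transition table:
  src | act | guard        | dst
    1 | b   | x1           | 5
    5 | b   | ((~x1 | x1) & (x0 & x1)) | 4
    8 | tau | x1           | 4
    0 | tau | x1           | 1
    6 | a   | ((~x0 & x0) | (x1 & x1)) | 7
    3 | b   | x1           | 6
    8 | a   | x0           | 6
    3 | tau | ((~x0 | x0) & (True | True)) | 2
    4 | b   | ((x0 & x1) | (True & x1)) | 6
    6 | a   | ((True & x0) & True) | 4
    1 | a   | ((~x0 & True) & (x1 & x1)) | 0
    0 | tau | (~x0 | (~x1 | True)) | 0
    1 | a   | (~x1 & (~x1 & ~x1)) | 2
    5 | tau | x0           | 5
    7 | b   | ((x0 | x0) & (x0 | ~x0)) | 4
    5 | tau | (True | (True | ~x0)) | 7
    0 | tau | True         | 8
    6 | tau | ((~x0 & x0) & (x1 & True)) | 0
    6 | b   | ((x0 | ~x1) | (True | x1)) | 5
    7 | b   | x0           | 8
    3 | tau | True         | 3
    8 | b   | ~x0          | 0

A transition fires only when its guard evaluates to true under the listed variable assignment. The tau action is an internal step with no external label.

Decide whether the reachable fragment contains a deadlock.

Reach set: {0,8}
  0: tau→0  tau→8  [deg 2]
  8: b→0  [deg 1]

Answer: DEADLOCK-FREE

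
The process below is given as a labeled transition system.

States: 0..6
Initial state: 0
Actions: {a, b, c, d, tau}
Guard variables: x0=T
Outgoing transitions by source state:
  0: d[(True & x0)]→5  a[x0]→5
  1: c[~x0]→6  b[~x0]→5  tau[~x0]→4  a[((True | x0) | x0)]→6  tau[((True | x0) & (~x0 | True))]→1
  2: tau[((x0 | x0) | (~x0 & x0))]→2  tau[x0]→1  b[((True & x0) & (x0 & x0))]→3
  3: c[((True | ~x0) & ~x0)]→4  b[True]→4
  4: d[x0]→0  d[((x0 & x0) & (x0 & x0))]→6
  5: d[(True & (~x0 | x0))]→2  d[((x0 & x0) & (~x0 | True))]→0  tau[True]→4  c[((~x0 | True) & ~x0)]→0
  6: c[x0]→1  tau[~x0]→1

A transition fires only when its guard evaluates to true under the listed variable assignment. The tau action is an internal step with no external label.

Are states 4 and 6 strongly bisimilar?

Answer: NOT BISIMILAR

Trace:
Compute ~ classes (split until stable):
  round 0: {{0,1,2,3,4,5,6}}
  round 1: {{0},{1},{2},{3},{4},{5},{6}}
Fixed point at round 2; 7 class(es).
[4]={4}  [6]={6}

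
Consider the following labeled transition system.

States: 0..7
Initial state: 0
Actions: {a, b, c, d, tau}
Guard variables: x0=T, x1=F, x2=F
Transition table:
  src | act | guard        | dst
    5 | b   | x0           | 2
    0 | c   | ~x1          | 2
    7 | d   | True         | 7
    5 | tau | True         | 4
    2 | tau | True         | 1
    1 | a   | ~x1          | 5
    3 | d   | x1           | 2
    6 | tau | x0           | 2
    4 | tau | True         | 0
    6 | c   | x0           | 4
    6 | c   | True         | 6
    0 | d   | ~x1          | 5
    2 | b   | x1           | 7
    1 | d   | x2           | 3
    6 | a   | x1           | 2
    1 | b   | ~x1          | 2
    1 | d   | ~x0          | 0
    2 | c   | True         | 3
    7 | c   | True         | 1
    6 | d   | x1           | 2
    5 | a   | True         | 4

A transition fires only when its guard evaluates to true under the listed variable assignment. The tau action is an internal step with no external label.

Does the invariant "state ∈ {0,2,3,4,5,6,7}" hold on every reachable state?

Allowed set {0,2,3,4,5,6,7}
Reachable = {0,1,2,3,4,5}
  0: ✓
  1: ✗ unsafe
  2: ✓
  3: ✓
  4: ✓
  5: ✓
counterexample path to 1: c·tau

Answer: INVARIANT VIOLATED at state 1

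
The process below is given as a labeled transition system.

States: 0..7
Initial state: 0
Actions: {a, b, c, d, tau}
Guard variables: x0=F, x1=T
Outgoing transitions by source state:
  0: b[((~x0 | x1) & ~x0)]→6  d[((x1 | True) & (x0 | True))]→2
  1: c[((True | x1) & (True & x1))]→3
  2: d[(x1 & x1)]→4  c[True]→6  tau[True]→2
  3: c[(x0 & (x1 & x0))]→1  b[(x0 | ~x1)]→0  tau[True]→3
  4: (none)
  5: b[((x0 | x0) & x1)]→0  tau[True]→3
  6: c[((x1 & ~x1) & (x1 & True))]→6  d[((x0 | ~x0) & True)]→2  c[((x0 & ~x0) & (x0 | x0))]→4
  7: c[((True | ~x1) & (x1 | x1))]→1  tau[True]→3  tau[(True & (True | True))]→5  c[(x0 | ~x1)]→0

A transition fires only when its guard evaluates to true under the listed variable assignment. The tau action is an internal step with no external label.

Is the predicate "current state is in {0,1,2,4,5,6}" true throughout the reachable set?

Answer: INVARIANT HOLDS

Working:
Safe = {0,1,2,4,5,6}
Reachable = {0,2,4,6}
  0: ✓
  2: ✓
  4: ✓
  6: ✓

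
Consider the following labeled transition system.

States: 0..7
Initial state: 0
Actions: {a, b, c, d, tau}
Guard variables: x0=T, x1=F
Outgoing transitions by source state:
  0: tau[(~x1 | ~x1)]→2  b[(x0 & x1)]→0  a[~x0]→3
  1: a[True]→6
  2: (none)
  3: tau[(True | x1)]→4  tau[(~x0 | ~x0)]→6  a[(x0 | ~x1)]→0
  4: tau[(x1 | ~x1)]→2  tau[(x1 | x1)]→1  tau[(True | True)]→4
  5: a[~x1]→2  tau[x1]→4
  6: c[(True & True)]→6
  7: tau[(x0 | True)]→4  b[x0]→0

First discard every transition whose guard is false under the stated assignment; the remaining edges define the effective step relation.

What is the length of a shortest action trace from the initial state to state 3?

Breadth-first toward 3:
  L0 = {0}
  L1 = {2}
3 never appears.

Answer: UNREACHABLE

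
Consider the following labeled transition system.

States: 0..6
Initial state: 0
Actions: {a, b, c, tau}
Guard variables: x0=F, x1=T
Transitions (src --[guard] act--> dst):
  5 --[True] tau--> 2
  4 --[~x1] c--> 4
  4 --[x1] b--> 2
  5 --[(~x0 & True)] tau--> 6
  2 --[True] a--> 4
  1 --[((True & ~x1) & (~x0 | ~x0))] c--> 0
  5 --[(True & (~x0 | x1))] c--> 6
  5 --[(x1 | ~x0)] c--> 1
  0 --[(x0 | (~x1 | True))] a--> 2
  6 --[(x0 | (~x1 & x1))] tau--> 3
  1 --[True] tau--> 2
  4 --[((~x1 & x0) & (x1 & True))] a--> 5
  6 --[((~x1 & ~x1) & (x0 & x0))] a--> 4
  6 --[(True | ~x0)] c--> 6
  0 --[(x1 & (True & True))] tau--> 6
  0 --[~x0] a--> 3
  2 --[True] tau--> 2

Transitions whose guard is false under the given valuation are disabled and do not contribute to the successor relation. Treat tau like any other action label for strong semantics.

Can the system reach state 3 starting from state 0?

Answer: REACHABLE

Analysis:
Guard filter leaves 12 enabled edge(s).
Layer 0: {0}
Layer 1: {2,3,6}  total {0,2,3,6}
Layer 2: {4}  total {0,2,3,4,6}
Reach set: {0,2,3,4,6}
witness 3: a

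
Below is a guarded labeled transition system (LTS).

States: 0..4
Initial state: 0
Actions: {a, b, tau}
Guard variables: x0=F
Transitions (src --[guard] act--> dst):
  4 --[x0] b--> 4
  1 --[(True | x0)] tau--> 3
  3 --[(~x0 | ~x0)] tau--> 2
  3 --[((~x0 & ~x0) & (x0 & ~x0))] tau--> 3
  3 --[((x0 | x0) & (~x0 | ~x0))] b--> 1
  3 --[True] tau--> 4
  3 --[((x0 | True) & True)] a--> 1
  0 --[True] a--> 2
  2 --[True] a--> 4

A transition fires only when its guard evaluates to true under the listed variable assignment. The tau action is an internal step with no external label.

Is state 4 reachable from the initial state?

Answer: REACHABLE

Trace:
Guard filter leaves 6 enabled edge(s).
L0 = {0}
L1 = {2}  total {0,2}
L2 = {4}  total {0,2,4}
Reachable = {0,2,4}
Path to 4: a·a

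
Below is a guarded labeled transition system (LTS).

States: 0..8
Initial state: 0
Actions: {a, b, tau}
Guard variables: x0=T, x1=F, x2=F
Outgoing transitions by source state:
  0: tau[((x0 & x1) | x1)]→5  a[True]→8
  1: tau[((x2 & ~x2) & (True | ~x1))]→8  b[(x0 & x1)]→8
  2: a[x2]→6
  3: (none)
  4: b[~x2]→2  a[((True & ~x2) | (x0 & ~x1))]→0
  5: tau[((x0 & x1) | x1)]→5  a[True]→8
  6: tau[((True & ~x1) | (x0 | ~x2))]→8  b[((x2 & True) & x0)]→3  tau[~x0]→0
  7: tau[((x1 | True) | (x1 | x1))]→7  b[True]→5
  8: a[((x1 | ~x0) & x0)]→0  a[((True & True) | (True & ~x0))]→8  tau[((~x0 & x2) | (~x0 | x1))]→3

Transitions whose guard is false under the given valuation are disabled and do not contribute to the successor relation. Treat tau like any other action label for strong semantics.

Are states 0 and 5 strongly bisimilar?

Answer: BISIMILAR

Analysis:
Bisimulation quotient by refinement:
  P[0] = {{0,1,2,3,4,5,6,7,8}}
  P[1] = {{0,5,8},{1,2,3},{4},{6},{7}}
5 equivalence class(es) (converged in 2)
class of 0: {0,5,8}; class of 5: {0,5,8}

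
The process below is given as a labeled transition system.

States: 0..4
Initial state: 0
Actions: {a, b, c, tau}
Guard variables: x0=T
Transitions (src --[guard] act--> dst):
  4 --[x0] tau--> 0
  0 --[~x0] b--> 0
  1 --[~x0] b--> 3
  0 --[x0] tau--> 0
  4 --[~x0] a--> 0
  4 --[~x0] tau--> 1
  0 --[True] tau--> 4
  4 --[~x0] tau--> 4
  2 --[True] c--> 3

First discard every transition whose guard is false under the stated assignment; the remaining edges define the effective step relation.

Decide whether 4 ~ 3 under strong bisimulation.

Answer: NOT BISIMILAR

Trace:
Bisimulation quotient by refinement:
  P[0] = {{0,1,2,3,4}}
  P[1] = {{0,4},{1,3},{2}}
Fixed point at round 2; 3 class(es).
[4]={0,4}  [3]={1,3}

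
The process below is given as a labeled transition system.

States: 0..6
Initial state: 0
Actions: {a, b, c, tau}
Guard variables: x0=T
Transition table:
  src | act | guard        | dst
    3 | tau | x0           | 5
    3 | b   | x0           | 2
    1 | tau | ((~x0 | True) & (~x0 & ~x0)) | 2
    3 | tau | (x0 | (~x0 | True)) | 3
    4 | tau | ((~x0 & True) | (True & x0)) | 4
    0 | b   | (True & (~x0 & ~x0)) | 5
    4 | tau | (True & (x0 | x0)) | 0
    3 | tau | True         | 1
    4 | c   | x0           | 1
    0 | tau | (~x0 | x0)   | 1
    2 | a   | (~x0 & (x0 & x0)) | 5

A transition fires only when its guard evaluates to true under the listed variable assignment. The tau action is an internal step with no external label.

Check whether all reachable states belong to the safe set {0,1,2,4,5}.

Safe = {0,1,2,4,5}
Reachable = {0,1}
  0: ok
  1: ok

Answer: INVARIANT HOLDS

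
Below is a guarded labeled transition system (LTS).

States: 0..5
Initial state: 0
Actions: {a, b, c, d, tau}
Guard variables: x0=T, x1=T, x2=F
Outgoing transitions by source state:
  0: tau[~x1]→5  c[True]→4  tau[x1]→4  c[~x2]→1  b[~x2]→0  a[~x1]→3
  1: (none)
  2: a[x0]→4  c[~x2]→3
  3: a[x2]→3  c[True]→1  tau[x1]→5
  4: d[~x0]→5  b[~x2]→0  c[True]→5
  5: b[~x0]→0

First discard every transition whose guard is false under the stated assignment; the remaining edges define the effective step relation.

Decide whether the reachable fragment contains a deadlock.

Answer: DEADLOCK at state 1

Working:
R = {0,1,4,5}
  0: b→0  c→1  c→4  tau→4  [4 out]
  1: ∅  [STUCK]
  4: b→0  c→5  [2 out]
  5: ∅  [STUCK]
Path to 1: c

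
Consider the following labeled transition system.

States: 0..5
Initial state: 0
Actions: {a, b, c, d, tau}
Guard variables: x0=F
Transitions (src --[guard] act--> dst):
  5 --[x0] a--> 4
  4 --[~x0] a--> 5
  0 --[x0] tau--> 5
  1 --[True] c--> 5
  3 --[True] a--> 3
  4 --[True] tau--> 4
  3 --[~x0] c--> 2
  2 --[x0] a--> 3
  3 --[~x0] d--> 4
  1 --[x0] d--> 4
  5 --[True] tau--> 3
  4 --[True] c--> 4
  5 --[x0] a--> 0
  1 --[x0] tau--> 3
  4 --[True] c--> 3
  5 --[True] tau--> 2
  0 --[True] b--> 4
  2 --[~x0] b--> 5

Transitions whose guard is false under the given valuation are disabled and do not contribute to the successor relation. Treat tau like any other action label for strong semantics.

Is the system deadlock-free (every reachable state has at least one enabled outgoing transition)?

Answer: DEADLOCK-FREE

Analysis:
Reach set: {0,2,3,4,5}
  0: b→4  [1 out]
  2: b→5  [1 out]
  3: a→3  c→2  d→4  [3 out]
  4: a→5  c→3  c→4  tau→4  [4 out]
  5: tau→2  tau→3  [2 out]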